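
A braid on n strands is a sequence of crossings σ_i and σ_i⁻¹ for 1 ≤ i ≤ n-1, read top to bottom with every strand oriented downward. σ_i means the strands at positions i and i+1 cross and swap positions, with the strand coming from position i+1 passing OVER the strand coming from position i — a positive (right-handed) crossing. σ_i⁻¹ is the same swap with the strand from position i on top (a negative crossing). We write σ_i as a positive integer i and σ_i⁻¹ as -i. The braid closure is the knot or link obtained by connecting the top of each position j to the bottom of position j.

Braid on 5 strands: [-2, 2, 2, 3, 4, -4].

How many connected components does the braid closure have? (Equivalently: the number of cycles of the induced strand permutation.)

Track the strand permutation on 5 strands, starting from identity.
  step 1: s2^-1 swaps positions 2,3 -> [1 3 2 4 5]
  step 2: s2 swaps positions 2,3 -> [1 2 3 4 5]
  step 3: s2 swaps positions 2,3 -> [1 3 2 4 5]
  step 4: s3 swaps positions 3,4 -> [1 3 4 2 5]
  step 5: s4 swaps positions 4,5 -> [1 3 4 5 2]
  step 6: s4^-1 swaps positions 4,5 -> [1 3 4 2 5]
Final permutation (position -> original strand): [1 3 4 2 5]
Closure components = cycle count of this permutation = 3.

Answer: 3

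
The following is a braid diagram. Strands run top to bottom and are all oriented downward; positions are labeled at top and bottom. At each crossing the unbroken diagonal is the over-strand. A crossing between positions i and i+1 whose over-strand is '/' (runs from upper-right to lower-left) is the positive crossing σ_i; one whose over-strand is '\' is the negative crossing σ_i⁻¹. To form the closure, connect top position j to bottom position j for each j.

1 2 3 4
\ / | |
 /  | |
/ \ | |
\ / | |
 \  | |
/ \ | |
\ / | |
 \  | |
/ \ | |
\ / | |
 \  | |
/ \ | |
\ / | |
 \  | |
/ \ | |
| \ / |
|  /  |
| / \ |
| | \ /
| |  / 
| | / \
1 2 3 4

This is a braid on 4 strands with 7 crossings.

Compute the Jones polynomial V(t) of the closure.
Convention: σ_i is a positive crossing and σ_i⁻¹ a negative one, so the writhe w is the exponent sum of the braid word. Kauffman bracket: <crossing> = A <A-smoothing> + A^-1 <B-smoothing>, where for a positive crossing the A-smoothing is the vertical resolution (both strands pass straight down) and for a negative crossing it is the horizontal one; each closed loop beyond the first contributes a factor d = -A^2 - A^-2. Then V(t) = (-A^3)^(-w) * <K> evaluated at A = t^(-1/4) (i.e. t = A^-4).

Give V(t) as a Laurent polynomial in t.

t^-1 + t^-3 - t^-4

Derivation:
Reading the diagram top to bottom ('/'-over between positions i,i+1 = s_i, '\'-over = s_i^-1): braid word = s1 s1^-1 s1^-1 s1^-1 s1^-1 s2 s3.
The presented braid s1 s1^-1 s1^-1 s1^-1 s1^-1 s2 s3 on 4 strands reduces by inverse Markov moves (closure unchanged at each step):
  Destabilize: the word has the form β·s3 where s3 occurs only as the final letter (β ∈ B_3); drop it and the last strand → 3 strands.
  Destabilize: the word has the form β·s2 where s2 occurs only as the final letter (β ∈ B_2); drop it and the last strand → 2 strands.
  Deconjugate: the word is γ·β·γ⁻¹ with γ = s1 (prefix) and γ⁻¹ = s1^-1 (suffix); strip both.
Reduced to β = s1^-1 s1^-1 s1^-1 on 2 strands, 3 crossings.
Compute on β:
Braid: s1^-1 s1^-1 s1^-1 on 2 strands, 3 crossings.
Writhe w = (#positive) - (#negative) = 0 - 3 = -3.
State-sum expansion of <K>. There are 2^3 = 8 states.
For each crossing: s=0 is the vertical smoothing, s=1 horizontal. Crossing k contributes A^(sign_k * (1 - 2*s_k)); loop factor d = -A^2 - A^-2.
  state 000: A-exp=-3, loops=2, term = A^-3 * d^1
  state 001: A-exp=-1, loops=1, term = A^-1 * d^0
  state 010: A-exp=-1, loops=1, term = A^-1 * d^0
  state 011: A-exp=+1, loops=2, term = A^1 * d^1
  state 100: A-exp=-1, loops=1, term = A^-1 * d^0
  state 101: A-exp=+1, loops=2, term = A^1 * d^1
  state 110: A-exp=+1, loops=2, term = A^1 * d^1
  state 111: A-exp=+3, loops=3, term = A^3 * d^2
Collect the terms by A-exponent (count of states per loop number):
Powers of d = -A^2 - A^-2: d^2 = A^4 + 2 + A^-4.
  A^3 * (d^2) = A^7 + 2*A^3 + A^-1
  A^1 * (3*d) = -3*A^3 - 3*A^-1
  A^-1 * (3) = 3*A^-1
  A^-3 * (d) = -A^-1 - A^-5
Summing the groups: <K> = A^7 - A^3 - A^-5
Normalise by the writhe: (-A^3)^(-w) = (-A^3)^(3) = -A^9, so f(A) = -A^9 * <K> = -A^16 + A^12 + A^4.
Substitute A = t^(-1/4), i.e. A^e → t^(-e/4): V(t) = t^-1 + t^-3 - t^-4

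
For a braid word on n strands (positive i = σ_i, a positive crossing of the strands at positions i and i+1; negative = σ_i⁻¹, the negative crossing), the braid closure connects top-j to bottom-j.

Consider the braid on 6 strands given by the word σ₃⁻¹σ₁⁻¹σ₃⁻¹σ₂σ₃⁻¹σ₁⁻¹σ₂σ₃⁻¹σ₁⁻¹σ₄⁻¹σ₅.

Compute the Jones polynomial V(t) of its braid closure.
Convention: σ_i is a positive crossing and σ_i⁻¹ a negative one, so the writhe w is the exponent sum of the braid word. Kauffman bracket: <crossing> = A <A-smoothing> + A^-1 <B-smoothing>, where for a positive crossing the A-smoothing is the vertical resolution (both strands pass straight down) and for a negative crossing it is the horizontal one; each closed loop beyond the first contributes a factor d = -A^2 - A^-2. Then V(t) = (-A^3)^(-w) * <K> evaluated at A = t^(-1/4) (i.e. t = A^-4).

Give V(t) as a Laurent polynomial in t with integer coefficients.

1 - 2*t^-1 + 4*t^-2 - 5*t^-3 + 7*t^-4 - 7*t^-5 + 6*t^-6 - 5*t^-7 + 3*t^-8 - t^-9

Derivation:
The presented braid s3^-1 s1^-1 s3^-1 s2 s3^-1 s1^-1 s2 s3^-1 s1^-1 s4^-1 s5 on 6 strands reduces by inverse Markov moves (closure unchanged at each step):
  Destabilize: the word has the form β·s5 where s5 occurs only as the final letter (β ∈ B_5); drop it and the last strand → 5 strands.
  Destabilize: the word has the form β·s4^-1 where s4^-1 occurs only as the final letter (β ∈ B_4); drop it and the last strand → 4 strands.
Reduced to β = s3^-1 s1^-1 s3^-1 s2 s3^-1 s1^-1 s2 s3^-1 s1^-1 on 4 strands, 9 crossings.
Compute on β:
Braid: s3^-1 s1^-1 s3^-1 s2 s3^-1 s1^-1 s2 s3^-1 s1^-1 on 4 strands, 9 crossings.
Writhe w = (#positive) - (#negative) = 2 - 7 = -5.
Computing the Kauffman bracket via state sum. There are 2^9 = 512 states.
For each crossing: s=0 is the vertical smoothing, s=1 horizontal. Crossing k contributes A^(sign_k * (1 - 2*s_k)); loop factor d = -A^2 - A^-2.
Tabulate the states by total A-exponent and number of loops L (A-exp: L × count):
  A^9: L=7 ×1
  A^7: L=6 ×9
  A^5: L=5 ×36
  A^3: L=4 ×83, L=6 ×1
  A^1: L=3 ×118, L=5 ×8
  A^-1: L=2 ×100, L=4 ×26
  A^-3: L=1 ×41, L=3 ×42, L=5 ×1
  A^-5: L=2 ×31, L=4 ×5
  A^-7: L=3 ×9
  A^-9: L=4 ×1
Each group contributes A^e * Σ count * d^(L-1):
Powers of d = -A^2 - A^-2: d^2 = A^4 + 2 + A^-4; d^3 = -A^6 - 3*A^2 - 3*A^-2 - A^-6; d^4 = A^8 + 4*A^4 + 6 + 4*A^-4 + A^-8; d^5 = -A^10 - 5*A^6 - 10*A^2 - 10*A^-2 - 5*A^-6 - A^-10; d^6 = A^12 + 6*A^8 + 15*A^4 + 20 + 15*A^-4 + 6*A^-8 + A^-12.
  A^9 * (d^6) = A^21 + 6*A^17 + 15*A^13 + 20*A^9 + 15*A^5 + 6*A + A^-3
  A^7 * (9*d^5) = -9*A^17 - 45*A^13 - 90*A^9 - 90*A^5 - 45*A - 9*A^-3
  A^5 * (36*d^4) = 36*A^13 + 144*A^9 + 216*A^5 + 144*A + 36*A^-3
  A^3 * (83*d^3 + d^5) = -A^13 - 88*A^9 - 259*A^5 - 259*A - 88*A^-3 - A^-7
  A^1 * (118*d^2 + 8*d^4) = 8*A^9 + 150*A^5 + 284*A + 150*A^-3 + 8*A^-7
  A^-1 * (100*d + 26*d^3) = -26*A^5 - 178*A - 178*A^-3 - 26*A^-7
  A^-3 * (41 + 42*d^2 + d^4) = A^5 + 46*A + 131*A^-3 + 46*A^-7 + A^-11
  A^-5 * (31*d + 5*d^3) = -5*A - 46*A^-3 - 46*A^-7 - 5*A^-11
  A^-7 * (9*d^2) = 9*A^-3 + 18*A^-7 + 9*A^-11
  A^-9 * (d^3) = -A^-3 - 3*A^-7 - 3*A^-11 - A^-15
Summing the groups: <K> = A^21 - 3*A^17 + 5*A^13 - 6*A^9 + 7*A^5 - 7*A + 5*A^-3 - 4*A^-7 + 2*A^-11 - A^-15
Normalise by the writhe: (-A^3)^(-w) = (-A^3)^(5) = -A^15, so f(A) = -A^15 * <K> = -A^36 + 3*A^32 - 5*A^28 + 6*A^24 - 7*A^20 + 7*A^16 - 5*A^12 + 4*A^8 - 2*A^4 + 1.
Substitute A = t^(-1/4), i.e. A^e → t^(-e/4): V(t) = 1 - 2*t^-1 + 4*t^-2 - 5*t^-3 + 7*t^-4 - 7*t^-5 + 6*t^-6 - 5*t^-7 + 3*t^-8 - t^-9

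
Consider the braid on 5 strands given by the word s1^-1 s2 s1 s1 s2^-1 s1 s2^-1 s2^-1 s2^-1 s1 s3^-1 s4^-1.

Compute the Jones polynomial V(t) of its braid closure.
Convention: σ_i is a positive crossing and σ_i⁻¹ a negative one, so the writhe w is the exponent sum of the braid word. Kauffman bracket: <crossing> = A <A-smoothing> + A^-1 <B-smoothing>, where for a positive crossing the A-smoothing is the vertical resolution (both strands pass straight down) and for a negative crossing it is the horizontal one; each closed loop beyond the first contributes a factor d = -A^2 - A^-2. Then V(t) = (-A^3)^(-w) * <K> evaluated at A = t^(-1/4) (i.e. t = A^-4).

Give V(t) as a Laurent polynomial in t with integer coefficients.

-t^3 + 2*t^2 - 2*t + 3 - 2*t^-1 + 2*t^-2 - t^-3

Derivation:
The presented braid s1^-1 s2 s1 s1 s2^-1 s1 s2^-1 s2^-1 s2^-1 s1 s3^-1 s4^-1 on 5 strands reduces by inverse Markov moves (closure unchanged at each step):
  Destabilize: the word has the form β·s4^-1 where s4^-1 occurs only as the final letter (β ∈ B_4); drop it and the last strand → 4 strands.
  Destabilize: the word has the form β·s3^-1 where s3^-1 occurs only as the final letter (β ∈ B_3); drop it and the last strand → 3 strands.
  Deconjugate: the word is γ·β·γ⁻¹ with γ = s1^-1 s2 (prefix) and γ⁻¹ = s2^-1 s1 (suffix); strip both.
Reduced to β = s1 s1 s2^-1 s1 s2^-1 s2^-1 on 3 strands, 6 crossings.
Compute on β:
Braid: s1 s1 s2^-1 s1 s2^-1 s2^-1 on 3 strands, 6 crossings.
Writhe w = (#positive) - (#negative) = 3 - 3 = 0.
State-sum expansion of <K>. There are 2^6 = 64 states.
For each crossing: s=0 is the vertical smoothing, s=1 horizontal. Crossing k contributes A^(sign_k * (1 - 2*s_k)); loop factor d = -A^2 - A^-2.
Tabulate the states by total A-exponent and number of loops L (A-exp: L × count):
  A^6: L=4 ×1
  A^4: L=3 ×6
  A^2: L=2 ×14, L=4 ×1
  A^0: L=1 ×13, L=3 ×7
  A^-2: L=2 ×14, L=4 ×1
  A^-4: L=3 ×6
  A^-6: L=4 ×1
Each group contributes A^e * Σ count * d^(L-1):
Powers of d = -A^2 - A^-2: d^2 = A^4 + 2 + A^-4; d^3 = -A^6 - 3*A^2 - 3*A^-2 - A^-6.
  A^6 * (d^3) = -A^12 - 3*A^8 - 3*A^4 - 1
  A^4 * (6*d^2) = 6*A^8 + 12*A^4 + 6
  A^2 * (14*d + d^3) = -A^8 - 17*A^4 - 17 - A^-4
  A^0 * (13 + 7*d^2) = 7*A^4 + 27 + 7*A^-4
  A^-2 * (14*d + d^3) = -A^4 - 17 - 17*A^-4 - A^-8
  A^-4 * (6*d^2) = 6 + 12*A^-4 + 6*A^-8
  A^-6 * (d^3) = -1 - 3*A^-4 - 3*A^-8 - A^-12
Summing the groups: <K> = -A^12 + 2*A^8 - 2*A^4 + 3 - 2*A^-4 + 2*A^-8 - A^-12
Normalise by the writhe: (-A^3)^(-w) = (-A^3)^(0) = 1, so f(A) = 1 * <K> = -A^12 + 2*A^8 - 2*A^4 + 3 - 2*A^-4 + 2*A^-8 - A^-12.
Substitute A = t^(-1/4), i.e. A^e → t^(-e/4): V(t) = -t^3 + 2*t^2 - 2*t + 3 - 2*t^-1 + 2*t^-2 - t^-3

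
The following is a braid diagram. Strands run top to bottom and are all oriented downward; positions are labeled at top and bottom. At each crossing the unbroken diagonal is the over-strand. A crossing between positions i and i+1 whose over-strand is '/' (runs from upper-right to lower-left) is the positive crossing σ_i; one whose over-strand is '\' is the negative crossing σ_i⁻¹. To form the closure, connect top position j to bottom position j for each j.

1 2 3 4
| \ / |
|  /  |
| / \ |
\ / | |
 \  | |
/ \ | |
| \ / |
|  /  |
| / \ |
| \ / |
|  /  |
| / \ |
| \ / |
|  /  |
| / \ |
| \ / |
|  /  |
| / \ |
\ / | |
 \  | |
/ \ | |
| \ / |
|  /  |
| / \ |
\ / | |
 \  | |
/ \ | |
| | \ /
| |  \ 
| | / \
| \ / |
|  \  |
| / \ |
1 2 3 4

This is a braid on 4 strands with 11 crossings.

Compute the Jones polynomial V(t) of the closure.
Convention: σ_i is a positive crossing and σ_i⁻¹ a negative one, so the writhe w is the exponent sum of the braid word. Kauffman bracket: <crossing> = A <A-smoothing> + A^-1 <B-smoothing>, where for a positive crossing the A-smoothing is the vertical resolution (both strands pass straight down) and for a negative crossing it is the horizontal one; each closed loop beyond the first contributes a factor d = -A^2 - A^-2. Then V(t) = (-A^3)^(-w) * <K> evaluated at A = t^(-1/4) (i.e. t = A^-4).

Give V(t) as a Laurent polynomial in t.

-t^6 + 2*t^5 - 3*t^4 + 4*t^3 - 4*t^2 + 4*t - 2 + 2*t^-1 - t^-2

Derivation:
Reading the diagram top to bottom ('/'-over between positions i,i+1 = s_i, '\'-over = s_i^-1): braid word = s2 s1^-1 s2 s2 s2 s2 s1^-1 s2 s1^-1 s3^-1 s2^-1.
The presented braid s2 s1^-1 s2 s2 s2 s2 s1^-1 s2 s1^-1 s3^-1 s2^-1 on 4 strands reduces by inverse Markov moves (closure unchanged at each step):
  Deconjugate: the word is γ·β·γ⁻¹ with γ = s2 (prefix) and γ⁻¹ = s2^-1 (suffix); strip both.
  Destabilize: the word has the form β·s3^-1 where s3^-1 occurs only as the final letter (β ∈ B_3); drop it and the last strand → 3 strands.
Reduced to β = s1^-1 s2 s2 s2 s2 s1^-1 s2 s1^-1 on 3 strands, 8 crossings.
Compute on β:
Braid: s1^-1 s2 s2 s2 s2 s1^-1 s2 s1^-1 on 3 strands, 8 crossings.
Writhe w = (#positive) - (#negative) = 5 - 3 = 2.
Computing the Kauffman bracket via state sum. There are 2^8 = 256 states.
Smooth each crossing (0=||, 1=⌣⌢); contribution A^(Σ sign_k(1-2s_k)) * d^(L-1).
Tabulate the states by total A-exponent and number of loops L (A-exp: L × count):
  A^8: L=4 ×1
  A^6: L=3 ×8
  A^4: L=2 ×22, L=4 ×6
  A^2: L=1 ×23, L=3 ×29, L=5 ×4
  A^0: L=2 ×47, L=4 ×22, L=6 ×1
  A^-2: L=3 ×48, L=5 ×8
  A^-4: L=4 ×27, L=6 ×1
  A^-6: L=5 ×8
  A^-8: L=6 ×1
Each group contributes A^e * Σ count * d^(L-1):
Powers of d = -A^2 - A^-2: d^2 = A^4 + 2 + A^-4; d^3 = -A^6 - 3*A^2 - 3*A^-2 - A^-6; d^4 = A^8 + 4*A^4 + 6 + 4*A^-4 + A^-8; d^5 = -A^10 - 5*A^6 - 10*A^2 - 10*A^-2 - 5*A^-6 - A^-10.
  A^8 * (d^3) = -A^14 - 3*A^10 - 3*A^6 - A^2
  A^6 * (8*d^2) = 8*A^10 + 16*A^6 + 8*A^2
  A^4 * (22*d + 6*d^3) = -6*A^10 - 40*A^6 - 40*A^2 - 6*A^-2
  A^2 * (23 + 29*d^2 + 4*d^4) = 4*A^10 + 45*A^6 + 105*A^2 + 45*A^-2 + 4*A^-6
  A^0 * (47*d + 22*d^3 + d^5) = -A^10 - 27*A^6 - 123*A^2 - 123*A^-2 - 27*A^-6 - A^-10
  A^-2 * (48*d^2 + 8*d^4) = 8*A^6 + 80*A^2 + 144*A^-2 + 80*A^-6 + 8*A^-10
  A^-4 * (27*d^3 + d^5) = -A^6 - 32*A^2 - 91*A^-2 - 91*A^-6 - 32*A^-10 - A^-14
  A^-6 * (8*d^4) = 8*A^2 + 32*A^-2 + 48*A^-6 + 32*A^-10 + 8*A^-14
  A^-8 * (d^5) = -A^2 - 5*A^-2 - 10*A^-6 - 10*A^-10 - 5*A^-14 - A^-18
Summing the groups: <K> = -A^14 + 2*A^10 - 2*A^6 + 4*A^2 - 4*A^-2 + 4*A^-6 - 3*A^-10 + 2*A^-14 - A^-18
Normalise by the writhe: (-A^3)^(-w) = (-A^3)^(-2) = A^-6, so f(A) = A^-6 * <K> = -A^8 + 2*A^4 - 2 + 4*A^-4 - 4*A^-8 + 4*A^-12 - 3*A^-16 + 2*A^-20 - A^-24.
Substitute A = t^(-1/4), i.e. A^e → t^(-e/4): V(t) = -t^6 + 2*t^5 - 3*t^4 + 4*t^3 - 4*t^2 + 4*t - 2 + 2*t^-1 - t^-2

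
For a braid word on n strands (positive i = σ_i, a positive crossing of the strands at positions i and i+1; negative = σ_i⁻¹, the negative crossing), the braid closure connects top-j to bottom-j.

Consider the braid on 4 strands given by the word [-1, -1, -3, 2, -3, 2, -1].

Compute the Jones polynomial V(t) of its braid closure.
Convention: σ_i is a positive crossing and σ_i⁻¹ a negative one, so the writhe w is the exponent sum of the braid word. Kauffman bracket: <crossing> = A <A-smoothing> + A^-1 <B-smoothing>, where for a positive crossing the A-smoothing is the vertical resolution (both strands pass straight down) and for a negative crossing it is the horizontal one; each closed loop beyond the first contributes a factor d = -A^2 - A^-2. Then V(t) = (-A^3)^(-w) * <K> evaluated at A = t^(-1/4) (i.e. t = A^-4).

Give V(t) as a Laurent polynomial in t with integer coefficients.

t - 1 + 2*t^-1 - 3*t^-2 + 3*t^-3 - 2*t^-4 + 2*t^-5 - t^-6

Derivation:
Braid: s1^-1 s1^-1 s3^-1 s2 s3^-1 s2 s1^-1 on 4 strands, 7 crossings.
Writhe w = (#positive) - (#negative) = 2 - 5 = -3.
State-sum expansion of <K>. There are 2^7 = 128 states.
For each crossing: s=0 is the vertical smoothing, s=1 horizontal. Crossing k contributes A^(sign_k * (1 - 2*s_k)); loop factor d = -A^2 - A^-2.
Tabulate the states by total A-exponent and number of loops L (A-exp: L × count):
  A^7: L=5 ×1
  A^5: L=4 ×7
  A^3: L=3 ×20, L=5 ×1
  A^1: L=2 ×27, L=4 ×8
  A^-1: L=1 ×15, L=3 ×19, L=5 ×1
  A^-3: L=2 ×17, L=4 ×4
  A^-5: L=3 ×7
  A^-7: L=4 ×1
Each group contributes A^e * Σ count * d^(L-1):
Powers of d = -A^2 - A^-2: d^2 = A^4 + 2 + A^-4; d^3 = -A^6 - 3*A^2 - 3*A^-2 - A^-6; d^4 = A^8 + 4*A^4 + 6 + 4*A^-4 + A^-8.
  A^7 * (d^4) = A^15 + 4*A^11 + 6*A^7 + 4*A^3 + A^-1
  A^5 * (7*d^3) = -7*A^11 - 21*A^7 - 21*A^3 - 7*A^-1
  A^3 * (20*d^2 + d^4) = A^11 + 24*A^7 + 46*A^3 + 24*A^-1 + A^-5
  A^1 * (27*d + 8*d^3) = -8*A^7 - 51*A^3 - 51*A^-1 - 8*A^-5
  A^-1 * (15 + 19*d^2 + d^4) = A^7 + 23*A^3 + 59*A^-1 + 23*A^-5 + A^-9
  A^-3 * (17*d + 4*d^3) = -4*A^3 - 29*A^-1 - 29*A^-5 - 4*A^-9
  A^-5 * (7*d^2) = 7*A^-1 + 14*A^-5 + 7*A^-9
  A^-7 * (d^3) = -A^-1 - 3*A^-5 - 3*A^-9 - A^-13
Summing the groups: <K> = A^15 - 2*A^11 + 2*A^7 - 3*A^3 + 3*A^-1 - 2*A^-5 + A^-9 - A^-13
Normalise by the writhe: (-A^3)^(-w) = (-A^3)^(3) = -A^9, so f(A) = -A^9 * <K> = -A^24 + 2*A^20 - 2*A^16 + 3*A^12 - 3*A^8 + 2*A^4 - 1 + A^-4.
Substitute A = t^(-1/4), i.e. A^e → t^(-e/4): V(t) = t - 1 + 2*t^-1 - 3*t^-2 + 3*t^-3 - 2*t^-4 + 2*t^-5 - t^-6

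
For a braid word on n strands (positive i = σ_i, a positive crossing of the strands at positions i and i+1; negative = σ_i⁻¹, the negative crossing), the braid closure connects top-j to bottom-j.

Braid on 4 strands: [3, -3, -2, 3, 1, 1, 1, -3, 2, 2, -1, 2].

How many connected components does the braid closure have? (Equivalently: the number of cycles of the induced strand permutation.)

Track the strand permutation on 4 strands, starting from identity.
  step 1: s3 swaps positions 3,4 -> [1 2 4 3]
  step 2: s3^-1 swaps positions 3,4 -> [1 2 3 4]
  step 3: s2^-1 swaps positions 2,3 -> [1 3 2 4]
  step 4: s3 swaps positions 3,4 -> [1 3 4 2]
  step 5: s1 swaps positions 1,2 -> [3 1 4 2]
  step 6: s1 swaps positions 1,2 -> [1 3 4 2]
  step 7: s1 swaps positions 1,2 -> [3 1 4 2]
  step 8: s3^-1 swaps positions 3,4 -> [3 1 2 4]
  step 9: s2 swaps positions 2,3 -> [3 2 1 4]
  step 10: s2 swaps positions 2,3 -> [3 1 2 4]
  step 11: s1^-1 swaps positions 1,2 -> [1 3 2 4]
  step 12: s2 swaps positions 2,3 -> [1 2 3 4]
Final permutation (position -> original strand): [1 2 3 4]
Closure components = cycle count of this permutation = 4.

Answer: 4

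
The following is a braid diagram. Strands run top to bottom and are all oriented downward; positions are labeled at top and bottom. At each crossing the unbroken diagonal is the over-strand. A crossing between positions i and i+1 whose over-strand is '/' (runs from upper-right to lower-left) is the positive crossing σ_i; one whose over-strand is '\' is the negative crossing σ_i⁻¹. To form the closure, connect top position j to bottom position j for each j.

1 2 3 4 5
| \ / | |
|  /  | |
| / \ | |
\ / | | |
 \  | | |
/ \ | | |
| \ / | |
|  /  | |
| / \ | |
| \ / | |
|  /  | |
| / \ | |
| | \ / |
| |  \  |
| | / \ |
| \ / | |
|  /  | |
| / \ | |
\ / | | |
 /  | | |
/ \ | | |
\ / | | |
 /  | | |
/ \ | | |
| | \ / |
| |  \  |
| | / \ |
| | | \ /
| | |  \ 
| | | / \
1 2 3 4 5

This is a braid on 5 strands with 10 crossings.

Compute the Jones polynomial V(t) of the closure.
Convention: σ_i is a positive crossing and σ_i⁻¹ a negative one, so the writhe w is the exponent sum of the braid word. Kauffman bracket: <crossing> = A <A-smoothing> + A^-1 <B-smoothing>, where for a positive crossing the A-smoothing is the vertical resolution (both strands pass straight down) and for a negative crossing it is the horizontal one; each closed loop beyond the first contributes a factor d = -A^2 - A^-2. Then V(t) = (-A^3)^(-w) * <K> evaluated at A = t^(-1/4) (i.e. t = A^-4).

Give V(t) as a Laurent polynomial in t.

Reading the diagram top to bottom ('/'-over between positions i,i+1 = s_i, '\'-over = s_i^-1): braid word = s2 s1^-1 s2 s2 s3^-1 s2 s1 s1 s3^-1 s4^-1.
The presented braid s2 s1^-1 s2 s2 s3^-1 s2 s1 s1 s3^-1 s4^-1 on 5 strands reduces by inverse Markov moves (closure unchanged at each step):
  Destabilize: the word has the form β·s4^-1 where s4^-1 occurs only as the final letter (β ∈ B_4); drop it and the last strand → 4 strands.
Reduced to β = s2 s1^-1 s2 s2 s3^-1 s2 s1 s1 s3^-1 on 4 strands, 9 crossings.
Compute on β:
Braid: s2 s1^-1 s2 s2 s3^-1 s2 s1 s1 s3^-1 on 4 strands, 9 crossings.
Writhe w = (#positive) - (#negative) = 6 - 3 = 3.
Enumerate smoothing states for the bracket polynomial. There are 2^9 = 512 states.
For each crossing: s=0 is the vertical smoothing, s=1 horizontal. Crossing k contributes A^(sign_k * (1 - 2*s_k)); loop factor d = -A^2 - A^-2.
Tabulate the states by total A-exponent and number of loops L (A-exp: L × count):
  A^9: L=3 ×1
  A^7: L=2 ×6, L=4 ×3
  A^5: L=1 ×11, L=3 ×24, L=5 ×1
  A^3: L=2 ×68, L=4 ×16
  A^1: L=1 ×38, L=3 ×85, L=5 ×3
  A^-1: L=2 ×77, L=4 ×49
  A^-3: L=3 ×69, L=5 ×15
  A^-5: L=4 ×34, L=6 ×2
  A^-7: L=5 ×9
  A^-9: L=6 ×1
Each group contributes A^e * Σ count * d^(L-1):
Powers of d = -A^2 - A^-2: d^2 = A^4 + 2 + A^-4; d^3 = -A^6 - 3*A^2 - 3*A^-2 - A^-6; d^4 = A^8 + 4*A^4 + 6 + 4*A^-4 + A^-8; d^5 = -A^10 - 5*A^6 - 10*A^2 - 10*A^-2 - 5*A^-6 - A^-10.
  A^9 * (d^2) = A^13 + 2*A^9 + A^5
  A^7 * (6*d + 3*d^3) = -3*A^13 - 15*A^9 - 15*A^5 - 3*A
  A^5 * (11 + 24*d^2 + d^4) = A^13 + 28*A^9 + 65*A^5 + 28*A + A^-3
  A^3 * (68*d + 16*d^3) = -16*A^9 - 116*A^5 - 116*A - 16*A^-3
  A^1 * (38 + 85*d^2 + 3*d^4) = 3*A^9 + 97*A^5 + 226*A + 97*A^-3 + 3*A^-7
  A^-1 * (77*d + 49*d^3) = -49*A^5 - 224*A - 224*A^-3 - 49*A^-7
  A^-3 * (69*d^2 + 15*d^4) = 15*A^5 + 129*A + 228*A^-3 + 129*A^-7 + 15*A^-11
  A^-5 * (34*d^3 + 2*d^5) = -2*A^5 - 44*A - 122*A^-3 - 122*A^-7 - 44*A^-11 - 2*A^-15
  A^-7 * (9*d^4) = 9*A + 36*A^-3 + 54*A^-7 + 36*A^-11 + 9*A^-15
  A^-9 * (d^5) = -A - 5*A^-3 - 10*A^-7 - 10*A^-11 - 5*A^-15 - A^-19
Summing the groups: <K> = -A^13 + 2*A^9 - 4*A^5 + 4*A - 5*A^-3 + 5*A^-7 - 3*A^-11 + 2*A^-15 - A^-19
Normalise by the writhe: (-A^3)^(-w) = (-A^3)^(-3) = -A^-9, so f(A) = -A^-9 * <K> = A^4 - 2 + 4*A^-4 - 4*A^-8 + 5*A^-12 - 5*A^-16 + 3*A^-20 - 2*A^-24 + A^-28.
Substitute A = t^(-1/4), i.e. A^e → t^(-e/4): V(t) = t^7 - 2*t^6 + 3*t^5 - 5*t^4 + 5*t^3 - 4*t^2 + 4*t - 2 + t^-1

Answer: t^7 - 2*t^6 + 3*t^5 - 5*t^4 + 5*t^3 - 4*t^2 + 4*t - 2 + t^-1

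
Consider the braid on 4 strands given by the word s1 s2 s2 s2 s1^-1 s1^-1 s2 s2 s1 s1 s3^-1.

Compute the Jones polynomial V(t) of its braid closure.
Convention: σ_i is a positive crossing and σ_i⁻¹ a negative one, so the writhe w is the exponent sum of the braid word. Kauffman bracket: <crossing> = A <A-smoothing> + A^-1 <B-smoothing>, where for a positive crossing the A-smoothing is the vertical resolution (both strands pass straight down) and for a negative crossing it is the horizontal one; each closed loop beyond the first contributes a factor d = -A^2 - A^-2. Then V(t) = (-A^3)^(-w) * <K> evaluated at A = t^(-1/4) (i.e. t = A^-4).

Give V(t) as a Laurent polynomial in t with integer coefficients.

t^10 - 3*t^9 + 5*t^8 - 7*t^7 + 7*t^6 - 7*t^5 + 6*t^4 - 3*t^3 + 2*t^2

Derivation:
The presented braid s1 s2 s2 s2 s1^-1 s1^-1 s2 s2 s1 s1 s3^-1 on 4 strands reduces by inverse Markov moves (closure unchanged at each step):
  Destabilize: the word has the form β·s3^-1 where s3^-1 occurs only as the final letter (β ∈ B_3); drop it and the last strand → 3 strands.
Reduced to β = s1 s2 s2 s2 s1^-1 s1^-1 s2 s2 s1 s1 on 3 strands, 10 crossings.
Compute on β:
Braid: s1 s2 s2 s2 s1^-1 s1^-1 s2 s2 s1 s1 on 3 strands, 10 crossings.
Writhe w = (#positive) - (#negative) = 8 - 2 = 6.
Enumerate smoothing states for the bracket polynomial. There are 2^10 = 1024 states.
Smooth each crossing (0=||, 1=⌣⌢); contribution A^(Σ sign_k(1-2s_k)) * d^(L-1).
Tabulate the states by total A-exponent and number of loops L (A-exp: L × count):
  A^10: L=3 ×1
  A^8: L=2 ×7, L=4 ×3
  A^6: L=1 ×10, L=3 ×32, L=5 ×3
  A^4: L=2 ×76, L=4 ×43, L=6 ×1
  A^2: L=1 ×51, L=3 ×132, L=5 ×27
  A^0: L=2 ×135, L=4 ×109, L=6 ×8
  A^-2: L=3 ×161, L=5 ×48, L=7 ×1
  A^-4: L=4 ×109, L=6 ×11
  A^-6: L=5 ×44, L=7 ×1
  A^-8: L=6 ×10
  A^-10: L=7 ×1
Each group contributes A^e * Σ count * d^(L-1):
Powers of d = -A^2 - A^-2: d^2 = A^4 + 2 + A^-4; d^3 = -A^6 - 3*A^2 - 3*A^-2 - A^-6; d^4 = A^8 + 4*A^4 + 6 + 4*A^-4 + A^-8; d^5 = -A^10 - 5*A^6 - 10*A^2 - 10*A^-2 - 5*A^-6 - A^-10; d^6 = A^12 + 6*A^8 + 15*A^4 + 20 + 15*A^-4 + 6*A^-8 + A^-12.
  A^10 * (d^2) = A^14 + 2*A^10 + A^6
  A^8 * (7*d + 3*d^3) = -3*A^14 - 16*A^10 - 16*A^6 - 3*A^2
  A^6 * (10 + 32*d^2 + 3*d^4) = 3*A^14 + 44*A^10 + 92*A^6 + 44*A^2 + 3*A^-2
  A^4 * (76*d + 43*d^3 + d^5) = -A^14 - 48*A^10 - 215*A^6 - 215*A^2 - 48*A^-2 - A^-6
  A^2 * (51 + 132*d^2 + 27*d^4) = 27*A^10 + 240*A^6 + 477*A^2 + 240*A^-2 + 27*A^-6
  A^0 * (135*d + 109*d^3 + 8*d^5) = -8*A^10 - 149*A^6 - 542*A^2 - 542*A^-2 - 149*A^-6 - 8*A^-10
  A^-2 * (161*d^2 + 48*d^4 + d^6) = A^10 + 54*A^6 + 368*A^2 + 630*A^-2 + 368*A^-6 + 54*A^-10 + A^-14
  A^-4 * (109*d^3 + 11*d^5) = -11*A^6 - 164*A^2 - 437*A^-2 - 437*A^-6 - 164*A^-10 - 11*A^-14
  A^-6 * (44*d^4 + d^6) = A^6 + 50*A^2 + 191*A^-2 + 284*A^-6 + 191*A^-10 + 50*A^-14 + A^-18
  A^-8 * (10*d^5) = -10*A^2 - 50*A^-2 - 100*A^-6 - 100*A^-10 - 50*A^-14 - 10*A^-18
  A^-10 * (d^6) = A^2 + 6*A^-2 + 15*A^-6 + 20*A^-10 + 15*A^-14 + 6*A^-18 + A^-22
Summing the groups: <K> = 2*A^10 - 3*A^6 + 6*A^2 - 7*A^-2 + 7*A^-6 - 7*A^-10 + 5*A^-14 - 3*A^-18 + A^-22
Normalise by the writhe: (-A^3)^(-w) = (-A^3)^(-6) = A^-18, so f(A) = A^-18 * <K> = 2*A^-8 - 3*A^-12 + 6*A^-16 - 7*A^-20 + 7*A^-24 - 7*A^-28 + 5*A^-32 - 3*A^-36 + A^-40.
Substitute A = t^(-1/4), i.e. A^e → t^(-e/4): V(t) = t^10 - 3*t^9 + 5*t^8 - 7*t^7 + 7*t^6 - 7*t^5 + 6*t^4 - 3*t^3 + 2*t^2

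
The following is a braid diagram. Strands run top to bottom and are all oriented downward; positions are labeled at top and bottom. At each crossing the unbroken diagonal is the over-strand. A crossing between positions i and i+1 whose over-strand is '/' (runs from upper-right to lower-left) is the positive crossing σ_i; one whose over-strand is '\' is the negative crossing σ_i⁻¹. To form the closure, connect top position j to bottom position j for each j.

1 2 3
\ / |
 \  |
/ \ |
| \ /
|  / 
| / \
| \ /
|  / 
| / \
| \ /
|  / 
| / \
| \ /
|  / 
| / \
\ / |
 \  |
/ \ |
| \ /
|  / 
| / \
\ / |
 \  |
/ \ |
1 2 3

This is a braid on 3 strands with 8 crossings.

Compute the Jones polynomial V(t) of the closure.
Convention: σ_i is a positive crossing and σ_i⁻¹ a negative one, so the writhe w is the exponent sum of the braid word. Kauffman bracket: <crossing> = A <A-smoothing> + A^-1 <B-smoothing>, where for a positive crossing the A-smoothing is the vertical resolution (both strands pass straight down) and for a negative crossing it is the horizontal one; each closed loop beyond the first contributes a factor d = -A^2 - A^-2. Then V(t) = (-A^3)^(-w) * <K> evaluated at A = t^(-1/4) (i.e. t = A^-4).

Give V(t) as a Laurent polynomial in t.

-t^6 + 2*t^5 - 3*t^4 + 4*t^3 - 4*t^2 + 4*t - 2 + 2*t^-1 - t^-2

Derivation:
Reading the diagram top to bottom ('/'-over between positions i,i+1 = s_i, '\'-over = s_i^-1): braid word = s1^-1 s2 s2 s2 s2 s1^-1 s2 s1^-1.
Braid: s1^-1 s2 s2 s2 s2 s1^-1 s2 s1^-1 on 3 strands, 8 crossings.
Writhe w = (#positive) - (#negative) = 5 - 3 = 2.
Enumerate smoothing states for the bracket polynomial. There are 2^8 = 256 states.
Smooth each crossing (0=||, 1=⌣⌢); contribution A^(Σ sign_k(1-2s_k)) * d^(L-1).
Tabulate the states by total A-exponent and number of loops L (A-exp: L × count):
  A^8: L=4 ×1
  A^6: L=3 ×8
  A^4: L=2 ×22, L=4 ×6
  A^2: L=1 ×23, L=3 ×29, L=5 ×4
  A^0: L=2 ×47, L=4 ×22, L=6 ×1
  A^-2: L=3 ×48, L=5 ×8
  A^-4: L=4 ×27, L=6 ×1
  A^-6: L=5 ×8
  A^-8: L=6 ×1
Each group contributes A^e * Σ count * d^(L-1):
Powers of d = -A^2 - A^-2: d^2 = A^4 + 2 + A^-4; d^3 = -A^6 - 3*A^2 - 3*A^-2 - A^-6; d^4 = A^8 + 4*A^4 + 6 + 4*A^-4 + A^-8; d^5 = -A^10 - 5*A^6 - 10*A^2 - 10*A^-2 - 5*A^-6 - A^-10.
  A^8 * (d^3) = -A^14 - 3*A^10 - 3*A^6 - A^2
  A^6 * (8*d^2) = 8*A^10 + 16*A^6 + 8*A^2
  A^4 * (22*d + 6*d^3) = -6*A^10 - 40*A^6 - 40*A^2 - 6*A^-2
  A^2 * (23 + 29*d^2 + 4*d^4) = 4*A^10 + 45*A^6 + 105*A^2 + 45*A^-2 + 4*A^-6
  A^0 * (47*d + 22*d^3 + d^5) = -A^10 - 27*A^6 - 123*A^2 - 123*A^-2 - 27*A^-6 - A^-10
  A^-2 * (48*d^2 + 8*d^4) = 8*A^6 + 80*A^2 + 144*A^-2 + 80*A^-6 + 8*A^-10
  A^-4 * (27*d^3 + d^5) = -A^6 - 32*A^2 - 91*A^-2 - 91*A^-6 - 32*A^-10 - A^-14
  A^-6 * (8*d^4) = 8*A^2 + 32*A^-2 + 48*A^-6 + 32*A^-10 + 8*A^-14
  A^-8 * (d^5) = -A^2 - 5*A^-2 - 10*A^-6 - 10*A^-10 - 5*A^-14 - A^-18
Summing the groups: <K> = -A^14 + 2*A^10 - 2*A^6 + 4*A^2 - 4*A^-2 + 4*A^-6 - 3*A^-10 + 2*A^-14 - A^-18
Normalise by the writhe: (-A^3)^(-w) = (-A^3)^(-2) = A^-6, so f(A) = A^-6 * <K> = -A^8 + 2*A^4 - 2 + 4*A^-4 - 4*A^-8 + 4*A^-12 - 3*A^-16 + 2*A^-20 - A^-24.
Substitute A = t^(-1/4), i.e. A^e → t^(-e/4): V(t) = -t^6 + 2*t^5 - 3*t^4 + 4*t^3 - 4*t^2 + 4*t - 2 + 2*t^-1 - t^-2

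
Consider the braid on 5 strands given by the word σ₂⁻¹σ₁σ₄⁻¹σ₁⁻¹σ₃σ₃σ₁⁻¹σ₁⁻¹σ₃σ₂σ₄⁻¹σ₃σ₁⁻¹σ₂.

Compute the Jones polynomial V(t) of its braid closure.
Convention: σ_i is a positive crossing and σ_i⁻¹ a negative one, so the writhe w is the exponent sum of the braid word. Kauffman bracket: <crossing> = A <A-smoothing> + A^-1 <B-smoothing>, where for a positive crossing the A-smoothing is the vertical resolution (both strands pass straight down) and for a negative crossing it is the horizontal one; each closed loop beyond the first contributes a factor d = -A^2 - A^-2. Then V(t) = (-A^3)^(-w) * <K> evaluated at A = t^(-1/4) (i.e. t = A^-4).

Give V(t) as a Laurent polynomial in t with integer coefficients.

The presented braid s2^-1 s1 s4^-1 s1^-1 s3 s3 s1^-1 s1^-1 s3 s2 s4^-1 s3 s1^-1 s2 on 5 strands reduces by inverse Markov moves (closure unchanged at each step):
  Deconjugate: the word is γ·β·γ⁻¹ with γ = s2^-1 s1 (prefix) and γ⁻¹ = s1^-1 s2 (suffix); strip both.
Reduced to β = s4^-1 s1^-1 s3 s3 s1^-1 s1^-1 s3 s2 s4^-1 s3 on 5 strands, 10 crossings.
Compute on β:
Braid: s4^-1 s1^-1 s3 s3 s1^-1 s1^-1 s3 s2 s4^-1 s3 on 5 strands, 10 crossings.
Writhe w = (#positive) - (#negative) = 5 - 5 = 0.
State-sum expansion of <K>. There are 2^10 = 1024 states.
Each crossing splits two ways (0=vertical, 1=horizontal). The state's weight is A^(#A-smoothings - #B-smoothings) * d^(loops - 1).
Tabulate the states by total A-exponent and number of loops L (A-exp: L × count):
  A^10: L=6 ×1
  A^8: L=5 ×10
  A^6: L=4 ×41, L=6 ×4
  A^4: L=3 ×83, L=5 ×36, L=7 ×1
  A^2: L=2 ×84, L=4 ×107, L=6 ×19
  A^0: L=1 ×33, L=3 ×143, L=5 ×70, L=7 ×6
  A^-2: L=2 ×68, L=4 ×116, L=6 ×25, L=8 ×1
  A^-4: L=3 ×64, L=5 ×52, L=7 ×4
  A^-6: L=4 ×33, L=6 ×12
  A^-8: L=5 ×9, L=7 ×1
  A^-10: L=6 ×1
Each group contributes A^e * Σ count * d^(L-1):
Powers of d = -A^2 - A^-2: d^2 = A^4 + 2 + A^-4; d^3 = -A^6 - 3*A^2 - 3*A^-2 - A^-6; d^4 = A^8 + 4*A^4 + 6 + 4*A^-4 + A^-8; d^5 = -A^10 - 5*A^6 - 10*A^2 - 10*A^-2 - 5*A^-6 - A^-10; d^6 = A^12 + 6*A^8 + 15*A^4 + 20 + 15*A^-4 + 6*A^-8 + A^-12; d^7 = -A^14 - 7*A^10 - 21*A^6 - 35*A^2 - 35*A^-2 - 21*A^-6 - 7*A^-10 - A^-14.
  A^10 * (d^5) = -A^20 - 5*A^16 - 10*A^12 - 10*A^8 - 5*A^4 - 1
  A^8 * (10*d^4) = 10*A^16 + 40*A^12 + 60*A^8 + 40*A^4 + 10
  A^6 * (41*d^3 + 4*d^5) = -4*A^16 - 61*A^12 - 163*A^8 - 163*A^4 - 61 - 4*A^-4
  A^4 * (83*d^2 + 36*d^4 + d^6) = A^16 + 42*A^12 + 242*A^8 + 402*A^4 + 242 + 42*A^-4 + A^-8
  A^2 * (84*d + 107*d^3 + 19*d^5) = -19*A^12 - 202*A^8 - 595*A^4 - 595 - 202*A^-4 - 19*A^-8
  A^0 * (33 + 143*d^2 + 70*d^4 + 6*d^6) = 6*A^12 + 106*A^8 + 513*A^4 + 859 + 513*A^-4 + 106*A^-8 + 6*A^-12
  A^-2 * (68*d + 116*d^3 + 25*d^5 + d^7) = -A^12 - 32*A^8 - 262*A^4 - 701 - 701*A^-4 - 262*A^-8 - 32*A^-12 - A^-16
  A^-4 * (64*d^2 + 52*d^4 + 4*d^6) = 4*A^8 + 76*A^4 + 332 + 520*A^-4 + 332*A^-8 + 76*A^-12 + 4*A^-16
  A^-6 * (33*d^3 + 12*d^5) = -12*A^4 - 93 - 219*A^-4 - 219*A^-8 - 93*A^-12 - 12*A^-16
  A^-8 * (9*d^4 + d^6) = A^4 + 15 + 51*A^-4 + 74*A^-8 + 51*A^-12 + 15*A^-16 + A^-20
  A^-10 * (d^5) = -1 - 5*A^-4 - 10*A^-8 - 10*A^-12 - 5*A^-16 - A^-20
Summing the groups: <K> = -A^20 + 2*A^16 - 3*A^12 + 5*A^8 - 5*A^4 + 6 - 5*A^-4 + 3*A^-8 - 2*A^-12 + A^-16
Normalise by the writhe: (-A^3)^(-w) = (-A^3)^(0) = 1, so f(A) = 1 * <K> = -A^20 + 2*A^16 - 3*A^12 + 5*A^8 - 5*A^4 + 6 - 5*A^-4 + 3*A^-8 - 2*A^-12 + A^-16.
Substitute A = t^(-1/4), i.e. A^e → t^(-e/4): V(t) = t^4 - 2*t^3 + 3*t^2 - 5*t + 6 - 5*t^-1 + 5*t^-2 - 3*t^-3 + 2*t^-4 - t^-5

Answer: t^4 - 2*t^3 + 3*t^2 - 5*t + 6 - 5*t^-1 + 5*t^-2 - 3*t^-3 + 2*t^-4 - t^-5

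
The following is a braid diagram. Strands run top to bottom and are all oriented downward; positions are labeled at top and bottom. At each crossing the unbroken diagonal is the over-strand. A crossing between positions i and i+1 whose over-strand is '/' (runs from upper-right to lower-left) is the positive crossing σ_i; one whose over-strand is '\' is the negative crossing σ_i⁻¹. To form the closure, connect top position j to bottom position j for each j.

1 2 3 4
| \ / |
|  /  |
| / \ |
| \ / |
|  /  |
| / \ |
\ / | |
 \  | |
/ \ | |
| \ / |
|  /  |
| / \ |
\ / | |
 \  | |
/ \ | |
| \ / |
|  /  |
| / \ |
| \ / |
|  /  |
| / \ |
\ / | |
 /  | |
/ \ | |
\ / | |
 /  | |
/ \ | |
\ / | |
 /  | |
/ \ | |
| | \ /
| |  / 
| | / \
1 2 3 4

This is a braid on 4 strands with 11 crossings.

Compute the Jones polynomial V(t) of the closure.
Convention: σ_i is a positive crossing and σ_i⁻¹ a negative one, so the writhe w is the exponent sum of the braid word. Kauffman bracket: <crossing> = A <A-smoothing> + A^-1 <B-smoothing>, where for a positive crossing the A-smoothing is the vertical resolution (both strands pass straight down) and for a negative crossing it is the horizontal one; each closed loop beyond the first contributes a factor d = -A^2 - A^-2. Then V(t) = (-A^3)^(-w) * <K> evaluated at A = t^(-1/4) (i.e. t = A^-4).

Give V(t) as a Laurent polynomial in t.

Reading the diagram top to bottom ('/'-over between positions i,i+1 = s_i, '\'-over = s_i^-1): braid word = s2 s2 s1^-1 s2 s1^-1 s2 s2 s1 s1 s1 s3.
The presented braid s2 s2 s1^-1 s2 s1^-1 s2 s2 s1 s1 s1 s3 on 4 strands reduces by inverse Markov moves (closure unchanged at each step):
  Destabilize: the word has the form β·s3 where s3 occurs only as the final letter (β ∈ B_3); drop it and the last strand → 3 strands.
Reduced to β = s2 s2 s1^-1 s2 s1^-1 s2 s2 s1 s1 s1 on 3 strands, 10 crossings.
Compute on β:
Braid: s2 s2 s1^-1 s2 s1^-1 s2 s2 s1 s1 s1 on 3 strands, 10 crossings.
Writhe w = (#positive) - (#negative) = 8 - 2 = 6.
State-sum expansion of <K>. There are 2^10 = 1024 states.
Each crossing splits two ways (0=vertical, 1=horizontal). The state's weight is A^(#A-smoothings - #B-smoothings) * d^(loops - 1).
Tabulate the states by total A-exponent and number of loops L (A-exp: L × count):
  A^10: L=3 ×1
  A^8: L=2 ×7, L=4 ×3
  A^6: L=1 ×14, L=3 ×28, L=5 ×3
  A^4: L=2 ×88, L=4 ×31, L=6 ×1
  A^2: L=1 ×63, L=3 ×133, L=5 ×14
  A^0: L=2 ×159, L=4 ×91, L=6 ×2
  A^-2: L=3 ×180, L=5 ×30
  A^-4: L=4 ×116, L=6 ×4
  A^-6: L=5 ×45
  A^-8: L=6 ×10
  A^-10: L=7 ×1
Each group contributes A^e * Σ count * d^(L-1):
Powers of d = -A^2 - A^-2: d^2 = A^4 + 2 + A^-4; d^3 = -A^6 - 3*A^2 - 3*A^-2 - A^-6; d^4 = A^8 + 4*A^4 + 6 + 4*A^-4 + A^-8; d^5 = -A^10 - 5*A^6 - 10*A^2 - 10*A^-2 - 5*A^-6 - A^-10; d^6 = A^12 + 6*A^8 + 15*A^4 + 20 + 15*A^-4 + 6*A^-8 + A^-12.
  A^10 * (d^2) = A^14 + 2*A^10 + A^6
  A^8 * (7*d + 3*d^3) = -3*A^14 - 16*A^10 - 16*A^6 - 3*A^2
  A^6 * (14 + 28*d^2 + 3*d^4) = 3*A^14 + 40*A^10 + 88*A^6 + 40*A^2 + 3*A^-2
  A^4 * (88*d + 31*d^3 + d^5) = -A^14 - 36*A^10 - 191*A^6 - 191*A^2 - 36*A^-2 - A^-6
  A^2 * (63 + 133*d^2 + 14*d^4) = 14*A^10 + 189*A^6 + 413*A^2 + 189*A^-2 + 14*A^-6
  A^0 * (159*d + 91*d^3 + 2*d^5) = -2*A^10 - 101*A^6 - 452*A^2 - 452*A^-2 - 101*A^-6 - 2*A^-10
  A^-2 * (180*d^2 + 30*d^4) = 30*A^6 + 300*A^2 + 540*A^-2 + 300*A^-6 + 30*A^-10
  A^-4 * (116*d^3 + 4*d^5) = -4*A^6 - 136*A^2 - 388*A^-2 - 388*A^-6 - 136*A^-10 - 4*A^-14
  A^-6 * (45*d^4) = 45*A^2 + 180*A^-2 + 270*A^-6 + 180*A^-10 + 45*A^-14
  A^-8 * (10*d^5) = -10*A^2 - 50*A^-2 - 100*A^-6 - 100*A^-10 - 50*A^-14 - 10*A^-18
  A^-10 * (d^6) = A^2 + 6*A^-2 + 15*A^-6 + 20*A^-10 + 15*A^-14 + 6*A^-18 + A^-22
Summing the groups: <K> = 2*A^10 - 4*A^6 + 7*A^2 - 8*A^-2 + 9*A^-6 - 8*A^-10 + 6*A^-14 - 4*A^-18 + A^-22
Normalise by the writhe: (-A^3)^(-w) = (-A^3)^(-6) = A^-18, so f(A) = A^-18 * <K> = 2*A^-8 - 4*A^-12 + 7*A^-16 - 8*A^-20 + 9*A^-24 - 8*A^-28 + 6*A^-32 - 4*A^-36 + A^-40.
Substitute A = t^(-1/4), i.e. A^e → t^(-e/4): V(t) = t^10 - 4*t^9 + 6*t^8 - 8*t^7 + 9*t^6 - 8*t^5 + 7*t^4 - 4*t^3 + 2*t^2

Answer: t^10 - 4*t^9 + 6*t^8 - 8*t^7 + 9*t^6 - 8*t^5 + 7*t^4 - 4*t^3 + 2*t^2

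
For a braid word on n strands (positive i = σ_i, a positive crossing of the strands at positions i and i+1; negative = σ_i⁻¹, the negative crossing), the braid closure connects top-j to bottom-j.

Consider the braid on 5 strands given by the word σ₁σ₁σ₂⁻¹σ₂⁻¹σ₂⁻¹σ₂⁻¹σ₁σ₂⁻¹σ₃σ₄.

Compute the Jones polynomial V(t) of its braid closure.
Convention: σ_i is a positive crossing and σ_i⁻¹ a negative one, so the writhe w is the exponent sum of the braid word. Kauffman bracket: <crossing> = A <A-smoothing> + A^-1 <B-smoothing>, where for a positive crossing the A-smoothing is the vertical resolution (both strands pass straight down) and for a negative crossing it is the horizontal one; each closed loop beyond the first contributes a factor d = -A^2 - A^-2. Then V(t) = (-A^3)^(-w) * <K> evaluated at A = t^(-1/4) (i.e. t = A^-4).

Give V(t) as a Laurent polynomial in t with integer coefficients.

The presented braid s1 s1 s2^-1 s2^-1 s2^-1 s2^-1 s1 s2^-1 s3 s4 on 5 strands reduces by inverse Markov moves (closure unchanged at each step):
  Destabilize: the word has the form β·s4 where s4 occurs only as the final letter (β ∈ B_4); drop it and the last strand → 4 strands.
  Destabilize: the word has the form β·s3 where s3 occurs only as the final letter (β ∈ B_3); drop it and the last strand → 3 strands.
Reduced to β = s1 s1 s2^-1 s2^-1 s2^-1 s2^-1 s1 s2^-1 on 3 strands, 8 crossings.
Compute on β:
Braid: s1 s1 s2^-1 s2^-1 s2^-1 s2^-1 s1 s2^-1 on 3 strands, 8 crossings.
Writhe w = (#positive) - (#negative) = 3 - 5 = -2.
Enumerate smoothing states for the bracket polynomial. There are 2^8 = 256 states.
Each crossing splits two ways (0=vertical, 1=horizontal). The state's weight is A^(#A-smoothings - #B-smoothings) * d^(loops - 1).
Tabulate the states by total A-exponent and number of loops L (A-exp: L × count):
  A^8: L=6 ×1
  A^6: L=5 ×8
  A^4: L=4 ×27, L=6 ×1
  A^2: L=3 ×48, L=5 ×8
  A^0: L=2 ×47, L=4 ×22, L=6 ×1
  A^-2: L=1 ×23, L=3 ×29, L=5 ×4
  A^-4: L=2 ×22, L=4 ×6
  A^-6: L=3 ×8
  A^-8: L=4 ×1
Each group contributes A^e * Σ count * d^(L-1):
Powers of d = -A^2 - A^-2: d^2 = A^4 + 2 + A^-4; d^3 = -A^6 - 3*A^2 - 3*A^-2 - A^-6; d^4 = A^8 + 4*A^4 + 6 + 4*A^-4 + A^-8; d^5 = -A^10 - 5*A^6 - 10*A^2 - 10*A^-2 - 5*A^-6 - A^-10.
  A^8 * (d^5) = -A^18 - 5*A^14 - 10*A^10 - 10*A^6 - 5*A^2 - A^-2
  A^6 * (8*d^4) = 8*A^14 + 32*A^10 + 48*A^6 + 32*A^2 + 8*A^-2
  A^4 * (27*d^3 + d^5) = -A^14 - 32*A^10 - 91*A^6 - 91*A^2 - 32*A^-2 - A^-6
  A^2 * (48*d^2 + 8*d^4) = 8*A^10 + 80*A^6 + 144*A^2 + 80*A^-2 + 8*A^-6
  A^0 * (47*d + 22*d^3 + d^5) = -A^10 - 27*A^6 - 123*A^2 - 123*A^-2 - 27*A^-6 - A^-10
  A^-2 * (23 + 29*d^2 + 4*d^4) = 4*A^6 + 45*A^2 + 105*A^-2 + 45*A^-6 + 4*A^-10
  A^-4 * (22*d + 6*d^3) = -6*A^2 - 40*A^-2 - 40*A^-6 - 6*A^-10
  A^-6 * (8*d^2) = 8*A^-2 + 16*A^-6 + 8*A^-10
  A^-8 * (d^3) = -A^-2 - 3*A^-6 - 3*A^-10 - A^-14
Summing the groups: <K> = -A^18 + 2*A^14 - 3*A^10 + 4*A^6 - 4*A^2 + 4*A^-2 - 2*A^-6 + 2*A^-10 - A^-14
Normalise by the writhe: (-A^3)^(-w) = (-A^3)^(2) = A^6, so f(A) = A^6 * <K> = -A^24 + 2*A^20 - 3*A^16 + 4*A^12 - 4*A^8 + 4*A^4 - 2 + 2*A^-4 - A^-8.
Substitute A = t^(-1/4), i.e. A^e → t^(-e/4): V(t) = -t^2 + 2*t - 2 + 4*t^-1 - 4*t^-2 + 4*t^-3 - 3*t^-4 + 2*t^-5 - t^-6

Answer: -t^2 + 2*t - 2 + 4*t^-1 - 4*t^-2 + 4*t^-3 - 3*t^-4 + 2*t^-5 - t^-6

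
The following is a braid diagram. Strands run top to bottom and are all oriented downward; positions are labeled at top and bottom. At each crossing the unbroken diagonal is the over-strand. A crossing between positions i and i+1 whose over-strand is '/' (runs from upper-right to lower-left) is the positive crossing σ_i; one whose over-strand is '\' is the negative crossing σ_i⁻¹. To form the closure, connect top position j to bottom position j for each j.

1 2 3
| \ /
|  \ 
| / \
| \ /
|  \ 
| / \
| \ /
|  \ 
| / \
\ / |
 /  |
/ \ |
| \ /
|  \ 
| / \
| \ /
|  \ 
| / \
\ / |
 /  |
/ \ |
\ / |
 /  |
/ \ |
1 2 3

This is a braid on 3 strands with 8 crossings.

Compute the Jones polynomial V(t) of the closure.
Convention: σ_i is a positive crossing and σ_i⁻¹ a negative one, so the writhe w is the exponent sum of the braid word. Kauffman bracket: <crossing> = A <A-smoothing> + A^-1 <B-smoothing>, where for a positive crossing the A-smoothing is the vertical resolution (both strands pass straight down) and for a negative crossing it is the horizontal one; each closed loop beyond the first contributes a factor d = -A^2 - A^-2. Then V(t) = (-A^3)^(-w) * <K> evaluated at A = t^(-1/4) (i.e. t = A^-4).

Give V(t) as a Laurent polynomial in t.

-t^2 + 2*t - 3 + 5*t^-1 - 4*t^-2 + 5*t^-3 - 4*t^-4 + 2*t^-5 - t^-6

Derivation:
Reading the diagram top to bottom ('/'-over between positions i,i+1 = s_i, '\'-over = s_i^-1): braid word = s2^-1 s2^-1 s2^-1 s1 s2^-1 s2^-1 s1 s1.
Braid: s2^-1 s2^-1 s2^-1 s1 s2^-1 s2^-1 s1 s1 on 3 strands, 8 crossings.
Writhe w = (#positive) - (#negative) = 3 - 5 = -2.
State-sum expansion of <K>. There are 2^8 = 256 states.
Smooth each crossing (0=||, 1=⌣⌢); contribution A^(Σ sign_k(1-2s_k)) * d^(L-1).
Tabulate the states by total A-exponent and number of loops L (A-exp: L × count):
  A^8: L=6 ×1
  A^6: L=5 ×8
  A^4: L=4 ×27, L=6 ×1
  A^2: L=3 ×50, L=5 ×6
  A^0: L=2 ×53, L=4 ×17
  A^-2: L=1 ×27, L=3 ×28, L=5 ×1
  A^-4: L=2 ×24, L=4 ×4
  A^-6: L=3 ×8
  A^-8: L=4 ×1
Each group contributes A^e * Σ count * d^(L-1):
Powers of d = -A^2 - A^-2: d^2 = A^4 + 2 + A^-4; d^3 = -A^6 - 3*A^2 - 3*A^-2 - A^-6; d^4 = A^8 + 4*A^4 + 6 + 4*A^-4 + A^-8; d^5 = -A^10 - 5*A^6 - 10*A^2 - 10*A^-2 - 5*A^-6 - A^-10.
  A^8 * (d^5) = -A^18 - 5*A^14 - 10*A^10 - 10*A^6 - 5*A^2 - A^-2
  A^6 * (8*d^4) = 8*A^14 + 32*A^10 + 48*A^6 + 32*A^2 + 8*A^-2
  A^4 * (27*d^3 + d^5) = -A^14 - 32*A^10 - 91*A^6 - 91*A^2 - 32*A^-2 - A^-6
  A^2 * (50*d^2 + 6*d^4) = 6*A^10 + 74*A^6 + 136*A^2 + 74*A^-2 + 6*A^-6
  A^0 * (53*d + 17*d^3) = -17*A^6 - 104*A^2 - 104*A^-2 - 17*A^-6
  A^-2 * (27 + 28*d^2 + d^4) = A^6 + 32*A^2 + 89*A^-2 + 32*A^-6 + A^-10
  A^-4 * (24*d + 4*d^3) = -4*A^2 - 36*A^-2 - 36*A^-6 - 4*A^-10
  A^-6 * (8*d^2) = 8*A^-2 + 16*A^-6 + 8*A^-10
  A^-8 * (d^3) = -A^-2 - 3*A^-6 - 3*A^-10 - A^-14
Summing the groups: <K> = -A^18 + 2*A^14 - 4*A^10 + 5*A^6 - 4*A^2 + 5*A^-2 - 3*A^-6 + 2*A^-10 - A^-14
Normalise by the writhe: (-A^3)^(-w) = (-A^3)^(2) = A^6, so f(A) = A^6 * <K> = -A^24 + 2*A^20 - 4*A^16 + 5*A^12 - 4*A^8 + 5*A^4 - 3 + 2*A^-4 - A^-8.
Substitute A = t^(-1/4), i.e. A^e → t^(-e/4): V(t) = -t^2 + 2*t - 3 + 5*t^-1 - 4*t^-2 + 5*t^-3 - 4*t^-4 + 2*t^-5 - t^-6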